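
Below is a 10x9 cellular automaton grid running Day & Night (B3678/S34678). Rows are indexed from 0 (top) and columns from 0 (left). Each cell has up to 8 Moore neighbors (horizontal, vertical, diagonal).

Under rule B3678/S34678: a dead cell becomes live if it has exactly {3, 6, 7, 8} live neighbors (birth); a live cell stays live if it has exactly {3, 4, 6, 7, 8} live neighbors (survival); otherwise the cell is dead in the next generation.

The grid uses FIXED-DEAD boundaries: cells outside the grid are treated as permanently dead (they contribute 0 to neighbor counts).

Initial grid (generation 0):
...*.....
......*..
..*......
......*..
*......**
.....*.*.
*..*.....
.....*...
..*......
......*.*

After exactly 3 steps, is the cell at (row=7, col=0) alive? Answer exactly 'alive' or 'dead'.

Simulating step by step:
Generation 0 (given above): 15 live cells
Generation 1: 6 live cells
.........
.........
.........
.......*.
.......*.
......*.*
....*.*..
.........
.........
.........
Generation 2: 6 live cells
.........
.........
.........
.........
......***
.....*...
.....*.*.
.........
.........
.........
Generation 3: 3 live cells
.........
.........
.........
.......*.
.........
........*
......*..
.........
.........
.........

Cell (7,0) at generation 3: 0 -> dead

Answer: dead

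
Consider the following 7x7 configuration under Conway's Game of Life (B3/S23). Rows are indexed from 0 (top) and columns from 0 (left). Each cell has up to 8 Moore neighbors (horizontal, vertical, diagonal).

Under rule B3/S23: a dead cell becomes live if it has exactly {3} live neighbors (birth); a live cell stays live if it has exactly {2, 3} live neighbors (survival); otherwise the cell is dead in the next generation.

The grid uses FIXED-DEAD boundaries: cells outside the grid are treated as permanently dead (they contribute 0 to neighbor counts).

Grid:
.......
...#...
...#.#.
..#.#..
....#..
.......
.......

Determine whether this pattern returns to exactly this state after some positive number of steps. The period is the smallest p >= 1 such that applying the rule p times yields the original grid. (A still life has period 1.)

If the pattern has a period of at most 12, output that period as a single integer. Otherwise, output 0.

Simulating and comparing each generation to the original:
Gen 0 (original, given above): 6 live cells
Gen 1: 6 live cells, differs from original
Gen 2: 6 live cells, MATCHES original -> period = 2

Answer: 2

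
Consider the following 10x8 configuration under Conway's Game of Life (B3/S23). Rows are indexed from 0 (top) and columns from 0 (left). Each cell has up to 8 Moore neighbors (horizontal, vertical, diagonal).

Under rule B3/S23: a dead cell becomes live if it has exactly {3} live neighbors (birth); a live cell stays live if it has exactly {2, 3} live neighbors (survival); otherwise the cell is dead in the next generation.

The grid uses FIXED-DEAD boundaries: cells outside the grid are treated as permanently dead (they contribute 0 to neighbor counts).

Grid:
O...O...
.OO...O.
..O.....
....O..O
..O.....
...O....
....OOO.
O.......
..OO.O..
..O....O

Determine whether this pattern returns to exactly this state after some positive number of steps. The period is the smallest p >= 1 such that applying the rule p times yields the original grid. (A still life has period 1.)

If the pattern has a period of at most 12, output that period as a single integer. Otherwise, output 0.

Simulating and comparing each generation to the original:
Gen 0 (original, given above): 19 live cells
Gen 1: 21 live cells, differs from original
Gen 2: 18 live cells, differs from original
Gen 3: 17 live cells, differs from original
Gen 4: 18 live cells, differs from original
Gen 5: 21 live cells, differs from original
Gen 6: 26 live cells, differs from original
Gen 7: 26 live cells, differs from original
Gen 8: 21 live cells, differs from original
Gen 9: 25 live cells, differs from original
Gen 10: 19 live cells, differs from original
Gen 11: 17 live cells, differs from original
Gen 12: 15 live cells, differs from original
No period found within 12 steps.

Answer: 0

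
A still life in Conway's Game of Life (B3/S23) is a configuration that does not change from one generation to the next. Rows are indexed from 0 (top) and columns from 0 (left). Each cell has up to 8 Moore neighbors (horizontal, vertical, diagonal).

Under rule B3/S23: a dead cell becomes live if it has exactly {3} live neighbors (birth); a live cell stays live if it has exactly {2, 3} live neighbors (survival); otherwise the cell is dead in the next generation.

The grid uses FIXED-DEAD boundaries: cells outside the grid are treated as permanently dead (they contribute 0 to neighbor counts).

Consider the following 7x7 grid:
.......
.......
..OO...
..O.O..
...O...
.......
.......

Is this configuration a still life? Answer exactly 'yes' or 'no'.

Answer: yes

Derivation:
Compute generation 1 and compare to generation 0 (given above):
Generation 1:
.......
.......
..OO...
..O.O..
...O...
.......
.......
The grids are IDENTICAL -> still life.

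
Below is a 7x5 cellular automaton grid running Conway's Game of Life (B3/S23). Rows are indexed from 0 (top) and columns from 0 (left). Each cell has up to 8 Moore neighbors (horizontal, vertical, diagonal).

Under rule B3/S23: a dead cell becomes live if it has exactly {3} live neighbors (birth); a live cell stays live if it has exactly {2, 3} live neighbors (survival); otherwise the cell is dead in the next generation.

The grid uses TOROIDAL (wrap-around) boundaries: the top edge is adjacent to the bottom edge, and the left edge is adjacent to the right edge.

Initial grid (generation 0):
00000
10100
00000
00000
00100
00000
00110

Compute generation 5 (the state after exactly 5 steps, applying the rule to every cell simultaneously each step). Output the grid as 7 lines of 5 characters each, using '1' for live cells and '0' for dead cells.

Answer: 00000
00000
00000
00000
00000
00000
00000

Derivation:
Simulating step by step:
Generation 0 (given above): 5 live cells
Generation 1: 5 live cells
01110
00000
00000
00000
00000
00110
00000
Generation 2: 3 live cells
00100
00100
00000
00000
00000
00000
01000
Generation 3: 2 live cells
01100
00000
00000
00000
00000
00000
00000
Generation 4: 0 live cells
00000
00000
00000
00000
00000
00000
00000
Generation 5: 0 live cells
(generation 5 grid is the final answer)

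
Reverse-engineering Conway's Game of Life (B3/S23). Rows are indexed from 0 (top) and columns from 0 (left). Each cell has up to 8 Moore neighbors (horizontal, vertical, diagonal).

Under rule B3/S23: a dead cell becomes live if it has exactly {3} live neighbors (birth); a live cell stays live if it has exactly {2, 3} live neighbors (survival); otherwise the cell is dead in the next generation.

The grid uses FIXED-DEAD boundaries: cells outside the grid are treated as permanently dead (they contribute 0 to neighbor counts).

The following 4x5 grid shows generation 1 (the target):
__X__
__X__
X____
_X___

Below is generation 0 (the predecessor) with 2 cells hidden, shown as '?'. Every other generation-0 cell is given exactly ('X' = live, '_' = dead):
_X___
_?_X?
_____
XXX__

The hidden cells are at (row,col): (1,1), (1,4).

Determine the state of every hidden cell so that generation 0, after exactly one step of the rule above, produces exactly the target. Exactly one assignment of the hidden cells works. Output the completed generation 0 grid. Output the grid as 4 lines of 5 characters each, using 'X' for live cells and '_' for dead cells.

Hidden generation-0 cells (in order): (1,1), (1,4).
A hidden cell only influences target cells in its own 3x3 neighborhood. Try each of the 2^2 = 4 assignments, step the completed generation 0 forward once under B3/S23, and compare with the target:
  (1,1)=_ (1,4)=_ -> step gives (0,2)='_' but target has 'X' -> reject
  (1,1)=_ (1,4)=X -> step gives (0,2)='_' but target has 'X' -> reject
  (1,1)=X (1,4)=_ -> step reproduces the target at every cell -> ACCEPT
  (1,1)=X (1,4)=X -> step gives (2,3)='X' but target has '_' -> reject
Unique solution: (1,1)=live, (1,4)=dead.
Check: live-neighbor counts of every cell in the completed generation 0:
21311
21301
34421
12110
Applying B3/S23 to generation 0 with these counts gives:
__X__
__X__
X____
_X___
which matches the target exactly.

Answer: _X___
_X_X_
_____
XXX__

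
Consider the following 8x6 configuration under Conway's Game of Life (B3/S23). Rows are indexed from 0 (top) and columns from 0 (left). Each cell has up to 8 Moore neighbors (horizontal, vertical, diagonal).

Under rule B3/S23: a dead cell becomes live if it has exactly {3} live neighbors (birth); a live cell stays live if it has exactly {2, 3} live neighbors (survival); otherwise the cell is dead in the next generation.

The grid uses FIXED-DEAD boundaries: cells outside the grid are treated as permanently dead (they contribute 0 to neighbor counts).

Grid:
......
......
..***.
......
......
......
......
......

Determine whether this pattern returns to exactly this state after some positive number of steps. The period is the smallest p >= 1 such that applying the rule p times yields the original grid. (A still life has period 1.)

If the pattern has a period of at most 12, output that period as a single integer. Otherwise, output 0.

Simulating and comparing each generation to the original:
Gen 0 (original, given above): 3 live cells
Gen 1: 3 live cells, differs from original
Gen 2: 3 live cells, MATCHES original -> period = 2

Answer: 2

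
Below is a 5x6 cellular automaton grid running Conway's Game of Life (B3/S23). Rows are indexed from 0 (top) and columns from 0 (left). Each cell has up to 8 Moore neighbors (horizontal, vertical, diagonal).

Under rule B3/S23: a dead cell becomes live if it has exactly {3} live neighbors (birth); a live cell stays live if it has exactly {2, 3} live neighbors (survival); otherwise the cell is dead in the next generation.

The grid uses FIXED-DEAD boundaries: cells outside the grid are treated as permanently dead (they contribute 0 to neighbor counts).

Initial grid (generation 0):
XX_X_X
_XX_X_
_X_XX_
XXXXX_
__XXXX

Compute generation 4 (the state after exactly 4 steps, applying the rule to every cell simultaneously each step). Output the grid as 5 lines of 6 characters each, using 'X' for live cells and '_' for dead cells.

Answer: ______
______
______
______
______

Derivation:
Simulating step by step:
Generation 0 (given above): 19 live cells
Generation 1: 8 live cells
XX_XX_
_____X
_____X
X_____
_____X
Generation 2: 2 live cells
____X_
_____X
______
______
______
Generation 3: 0 live cells
______
______
______
______
______
Generation 4: 0 live cells
(generation 4 grid is the final answer)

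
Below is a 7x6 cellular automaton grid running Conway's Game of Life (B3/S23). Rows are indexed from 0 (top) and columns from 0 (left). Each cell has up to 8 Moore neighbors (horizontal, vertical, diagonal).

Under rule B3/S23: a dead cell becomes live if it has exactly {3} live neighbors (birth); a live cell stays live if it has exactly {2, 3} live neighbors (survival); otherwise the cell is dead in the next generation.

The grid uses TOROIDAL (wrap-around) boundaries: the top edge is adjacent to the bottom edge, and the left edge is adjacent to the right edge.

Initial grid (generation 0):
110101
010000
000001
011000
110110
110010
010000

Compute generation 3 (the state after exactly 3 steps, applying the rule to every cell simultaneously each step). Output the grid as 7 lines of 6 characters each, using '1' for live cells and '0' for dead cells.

Answer: 110000
010101
000010
000000
000000
000010
010000

Derivation:
Simulating step by step:
Generation 0 (given above): 16 live cells
Generation 1: 18 live cells
010000
011011
111000
011111
000110
000110
000010
Generation 2: 12 live cells
111111
000101
000000
000001
000000
000001
000110
Generation 3: 8 live cells
(generation 3 grid is the final answer)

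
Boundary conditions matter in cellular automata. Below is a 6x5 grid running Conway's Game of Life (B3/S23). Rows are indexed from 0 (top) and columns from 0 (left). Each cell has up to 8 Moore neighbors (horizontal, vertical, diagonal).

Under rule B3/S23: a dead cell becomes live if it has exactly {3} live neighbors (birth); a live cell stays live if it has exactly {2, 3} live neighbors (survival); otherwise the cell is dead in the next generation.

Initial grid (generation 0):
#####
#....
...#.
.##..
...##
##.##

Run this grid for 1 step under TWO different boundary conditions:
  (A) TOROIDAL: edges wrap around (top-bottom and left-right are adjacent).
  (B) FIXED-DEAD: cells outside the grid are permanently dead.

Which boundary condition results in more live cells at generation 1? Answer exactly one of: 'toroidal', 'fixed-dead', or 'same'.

Under TOROIDAL boundary, generation 1:
.....
#....
.##..
..#.#
.....
.....
Population = 5

Under FIXED-DEAD boundary, generation 1:
####.
#...#
.##..
..#.#
#...#
..###
Population = 15

Comparison: toroidal=5, fixed-dead=15 -> fixed-dead

Answer: fixed-dead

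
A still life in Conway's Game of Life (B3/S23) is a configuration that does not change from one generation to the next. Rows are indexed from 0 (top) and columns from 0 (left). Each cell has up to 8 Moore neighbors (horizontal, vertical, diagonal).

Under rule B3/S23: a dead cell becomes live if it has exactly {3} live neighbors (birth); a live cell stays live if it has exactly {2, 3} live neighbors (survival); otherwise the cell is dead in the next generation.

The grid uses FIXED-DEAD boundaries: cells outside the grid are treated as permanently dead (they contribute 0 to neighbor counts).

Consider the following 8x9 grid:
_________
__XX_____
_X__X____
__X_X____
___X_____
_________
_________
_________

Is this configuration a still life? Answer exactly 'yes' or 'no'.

Compute generation 1 and compare to generation 0 (given above):
Generation 1:
_________
__XX_____
_X__X____
__X_X____
___X_____
_________
_________
_________
The grids are IDENTICAL -> still life.

Answer: yes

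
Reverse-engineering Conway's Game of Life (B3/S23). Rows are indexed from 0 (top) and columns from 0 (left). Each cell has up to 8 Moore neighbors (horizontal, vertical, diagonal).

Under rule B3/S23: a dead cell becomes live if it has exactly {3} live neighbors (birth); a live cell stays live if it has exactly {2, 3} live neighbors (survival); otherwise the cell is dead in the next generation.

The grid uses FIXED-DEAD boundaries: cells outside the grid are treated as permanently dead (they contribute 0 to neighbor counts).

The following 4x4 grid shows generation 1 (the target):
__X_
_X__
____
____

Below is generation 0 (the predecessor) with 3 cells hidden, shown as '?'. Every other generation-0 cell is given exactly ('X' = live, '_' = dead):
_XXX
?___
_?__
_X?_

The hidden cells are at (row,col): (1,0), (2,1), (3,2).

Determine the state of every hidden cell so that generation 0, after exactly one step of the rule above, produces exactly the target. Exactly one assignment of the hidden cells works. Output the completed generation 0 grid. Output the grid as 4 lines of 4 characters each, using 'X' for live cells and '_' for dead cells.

Hidden generation-0 cells (in order): (1,0), (2,1), (3,2).
A hidden cell only influences target cells in its own 3x3 neighborhood. Try each of the 2^3 = 8 assignments, step the completed generation 0 forward once under B3/S23, and compare with the target:
  (1,0)=_ (2,1)=_ (3,2)=_ -> step gives (1,1)='_' but target has 'X' -> reject
  (1,0)=_ (2,1)=_ (3,2)=X -> step gives (1,1)='_' but target has 'X' -> reject
  (1,0)=_ (2,1)=X (3,2)=_ -> step reproduces the target at every cell -> ACCEPT
  (1,0)=_ (2,1)=X (3,2)=X -> step gives (2,1)='X' but target has '_' -> reject
  (1,0)=X (2,1)=_ (3,2)=_ -> step gives (0,1)='X' but target has '_' -> reject
  (1,0)=X (2,1)=_ (3,2)=X -> step gives (0,1)='X' but target has '_' -> reject
  (1,0)=X (2,1)=X (3,2)=_ -> step gives (0,1)='X' but target has '_' -> reject
  (1,0)=X (2,1)=X (3,2)=X -> step gives (0,1)='X' but target has '_' -> reject
Unique solution: (1,0)=dead, (2,1)=live, (3,2)=dead.
Check: live-neighbor counts of every cell in the completed generation 0:
1121
2342
2120
2120
Applying B3/S23 to generation 0 with these counts gives:
__X_
_X__
____
____
which matches the target exactly.

Answer: _XXX
____
_X__
_X__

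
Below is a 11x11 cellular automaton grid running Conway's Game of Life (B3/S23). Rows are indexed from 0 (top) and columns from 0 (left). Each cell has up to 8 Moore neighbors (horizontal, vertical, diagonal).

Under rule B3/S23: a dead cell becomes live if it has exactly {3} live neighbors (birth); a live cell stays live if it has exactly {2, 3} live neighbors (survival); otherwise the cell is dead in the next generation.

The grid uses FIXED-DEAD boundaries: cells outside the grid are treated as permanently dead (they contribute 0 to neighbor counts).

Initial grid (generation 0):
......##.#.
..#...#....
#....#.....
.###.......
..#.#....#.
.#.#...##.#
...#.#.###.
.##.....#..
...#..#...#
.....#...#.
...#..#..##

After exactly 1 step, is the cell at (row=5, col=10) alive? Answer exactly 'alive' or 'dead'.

Simulating step by step:
Generation 0 (given above): 35 live cells
Generation 1: 34 live cells
......##...
.....###...
...#.......
.####......
....#...##.
...#..##..#
.#.##.#....
..###.#.#..
..#......#.
....###..#.
.........##

Cell (5,10) at generation 1: 1 -> alive

Answer: alive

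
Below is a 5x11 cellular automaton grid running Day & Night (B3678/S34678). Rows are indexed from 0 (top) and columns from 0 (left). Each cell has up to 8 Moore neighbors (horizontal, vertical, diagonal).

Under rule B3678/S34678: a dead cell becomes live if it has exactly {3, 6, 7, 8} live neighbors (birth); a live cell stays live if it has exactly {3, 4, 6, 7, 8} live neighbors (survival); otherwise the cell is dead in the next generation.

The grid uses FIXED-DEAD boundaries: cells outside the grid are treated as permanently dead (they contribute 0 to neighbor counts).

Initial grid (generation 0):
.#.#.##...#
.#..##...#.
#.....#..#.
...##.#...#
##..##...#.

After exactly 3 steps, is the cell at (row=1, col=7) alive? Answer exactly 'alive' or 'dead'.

Simulating step by step:
Generation 0 (given above): 21 live cells
Generation 1: 16 live cells
..#..#.....
#.#.##....#
...#......#
##..#....#.
...###.....
Generation 2: 14 live cells
.#.##......
.#..#......
#.##.#...#.
..#.##.....
....#......
Generation 3: 13 live cells
..#........
##..##.....
..##.#.....
.#..##.....
...#.#.....

Cell (1,7) at generation 3: 0 -> dead

Answer: dead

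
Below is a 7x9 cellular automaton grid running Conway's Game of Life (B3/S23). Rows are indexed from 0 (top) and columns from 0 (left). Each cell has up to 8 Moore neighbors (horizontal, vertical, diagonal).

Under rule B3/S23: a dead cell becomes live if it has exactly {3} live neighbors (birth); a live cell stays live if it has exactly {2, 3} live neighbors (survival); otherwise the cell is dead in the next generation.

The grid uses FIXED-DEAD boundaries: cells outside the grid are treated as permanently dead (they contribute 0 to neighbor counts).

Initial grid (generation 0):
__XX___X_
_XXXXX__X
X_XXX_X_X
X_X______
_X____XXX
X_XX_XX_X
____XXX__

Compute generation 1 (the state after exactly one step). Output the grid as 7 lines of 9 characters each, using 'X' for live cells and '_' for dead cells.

Answer: _X_______
_____XX_X
X______X_
X_X__XX_X
X__X_XX_X
_XXX____X
___XX_XX_

Derivation:
Simulating step by step:
Generation 0 (given above): 30 live cells
Generation 1: 24 live cells
(generation 1 grid is the final answer)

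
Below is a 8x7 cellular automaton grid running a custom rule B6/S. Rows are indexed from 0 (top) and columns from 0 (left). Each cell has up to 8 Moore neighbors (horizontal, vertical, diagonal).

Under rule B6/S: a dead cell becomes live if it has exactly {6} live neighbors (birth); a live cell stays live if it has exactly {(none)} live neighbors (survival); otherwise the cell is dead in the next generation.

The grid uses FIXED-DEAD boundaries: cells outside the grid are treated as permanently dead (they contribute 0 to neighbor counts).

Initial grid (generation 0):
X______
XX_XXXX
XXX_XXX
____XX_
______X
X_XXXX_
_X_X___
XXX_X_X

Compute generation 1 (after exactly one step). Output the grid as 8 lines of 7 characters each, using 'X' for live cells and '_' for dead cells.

Answer: _______
_______
_______
_______
_______
_______
__X____
_______

Derivation:
Simulating step by step:
Generation 0 (given above): 28 live cells
Generation 1: 1 live cells
(generation 1 grid is the final answer)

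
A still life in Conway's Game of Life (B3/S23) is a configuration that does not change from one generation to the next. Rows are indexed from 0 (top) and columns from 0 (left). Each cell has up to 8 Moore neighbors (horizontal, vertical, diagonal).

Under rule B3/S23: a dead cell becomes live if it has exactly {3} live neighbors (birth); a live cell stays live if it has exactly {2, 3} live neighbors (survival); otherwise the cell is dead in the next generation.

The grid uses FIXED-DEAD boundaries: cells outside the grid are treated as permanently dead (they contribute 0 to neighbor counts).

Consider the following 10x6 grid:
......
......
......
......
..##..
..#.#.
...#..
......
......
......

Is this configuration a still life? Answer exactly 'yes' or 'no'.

Compute generation 1 and compare to generation 0 (given above):
Generation 1:
......
......
......
......
..##..
..#.#.
...#..
......
......
......
The grids are IDENTICAL -> still life.

Answer: yes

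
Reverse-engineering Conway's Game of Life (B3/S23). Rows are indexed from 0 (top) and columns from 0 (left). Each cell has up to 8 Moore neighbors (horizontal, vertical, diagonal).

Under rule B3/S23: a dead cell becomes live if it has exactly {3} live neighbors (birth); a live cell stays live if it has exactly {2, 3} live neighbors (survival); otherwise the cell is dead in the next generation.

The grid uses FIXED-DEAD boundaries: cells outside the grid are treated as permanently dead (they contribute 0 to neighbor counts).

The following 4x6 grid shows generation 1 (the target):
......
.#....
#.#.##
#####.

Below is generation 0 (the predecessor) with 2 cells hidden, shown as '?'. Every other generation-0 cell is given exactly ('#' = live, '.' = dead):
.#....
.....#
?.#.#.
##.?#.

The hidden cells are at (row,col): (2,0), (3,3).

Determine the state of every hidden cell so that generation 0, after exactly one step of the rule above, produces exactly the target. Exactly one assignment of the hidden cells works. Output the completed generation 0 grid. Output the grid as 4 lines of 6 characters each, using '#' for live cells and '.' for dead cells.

Hidden generation-0 cells (in order): (2,0), (3,3).
A hidden cell only influences target cells in its own 3x3 neighborhood. Try each of the 2^2 = 4 assignments, step the completed generation 0 forward once under B3/S23, and compare with the target:
  (2,0)=. (3,3)=. -> step gives (1,1)='.' but target has '#' -> reject
  (2,0)=. (3,3)=# -> step gives (1,1)='.' but target has '#' -> reject
  (2,0)=# (3,3)=. -> step gives (2,2)='.' but target has '#' -> reject
  (2,0)=# (3,3)=# -> step reproduces the target at every cell -> ACCEPT
Unique solution: (2,0)=live, (3,3)=live.
Check: live-neighbor counts of every cell in the completed generation 0:
101011
232221
242433
233322
Applying B3/S23 to generation 0 with these counts gives:
......
.#....
#.#.##
#####.
which matches the target exactly.

Answer: .#....
.....#
#.#.#.
##.##.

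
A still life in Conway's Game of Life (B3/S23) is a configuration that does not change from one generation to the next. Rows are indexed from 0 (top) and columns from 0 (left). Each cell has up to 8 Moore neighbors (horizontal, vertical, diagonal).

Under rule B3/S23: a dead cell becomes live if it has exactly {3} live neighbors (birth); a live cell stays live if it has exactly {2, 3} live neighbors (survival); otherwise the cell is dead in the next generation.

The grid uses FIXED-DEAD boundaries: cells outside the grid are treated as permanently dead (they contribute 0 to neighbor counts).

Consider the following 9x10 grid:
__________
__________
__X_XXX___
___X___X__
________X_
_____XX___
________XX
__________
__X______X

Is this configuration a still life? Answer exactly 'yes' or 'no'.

Answer: no

Derivation:
Compute generation 1 and compare to generation 0 (given above):
Generation 1:
__________
_____X____
___XXXX___
___XXXXX__
______XX__
_______XXX
__________
________XX
__________
Cell (1,5) differs: gen0=0 vs gen1=1 -> NOT a still life.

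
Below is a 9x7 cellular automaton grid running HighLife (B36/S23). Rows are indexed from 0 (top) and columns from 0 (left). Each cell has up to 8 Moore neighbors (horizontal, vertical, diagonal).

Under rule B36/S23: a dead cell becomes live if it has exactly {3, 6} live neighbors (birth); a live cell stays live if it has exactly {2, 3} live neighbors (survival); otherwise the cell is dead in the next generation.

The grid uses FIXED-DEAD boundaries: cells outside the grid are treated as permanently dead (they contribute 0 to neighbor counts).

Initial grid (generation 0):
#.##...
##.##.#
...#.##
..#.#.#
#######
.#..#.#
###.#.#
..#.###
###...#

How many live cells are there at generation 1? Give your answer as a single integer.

Simulating step by step:
Generation 0 (given above): 37 live cells
Generation 1: 25 live cells
#.###..
##....#
.#....#
...#...
#.....#
..##..#
#.#.#.#
....#.#
.###..#
Population at generation 1: 25

Answer: 25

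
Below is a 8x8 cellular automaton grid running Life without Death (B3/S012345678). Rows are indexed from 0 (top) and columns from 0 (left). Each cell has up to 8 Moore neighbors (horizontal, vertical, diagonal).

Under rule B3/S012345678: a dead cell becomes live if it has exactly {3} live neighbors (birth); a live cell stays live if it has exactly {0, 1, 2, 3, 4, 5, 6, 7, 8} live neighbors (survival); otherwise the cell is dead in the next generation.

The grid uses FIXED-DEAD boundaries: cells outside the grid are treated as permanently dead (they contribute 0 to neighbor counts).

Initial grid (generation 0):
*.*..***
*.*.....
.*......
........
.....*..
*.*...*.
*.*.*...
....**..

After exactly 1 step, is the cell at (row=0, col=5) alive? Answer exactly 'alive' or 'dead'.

Simulating step by step:
Generation 0 (given above): 17 live cells
Generation 1: 21 live cells
*.*..***
*.*...*.
.*......
........
.....*..
*.**.**.
*.*.*...
...***..

Cell (0,5) at generation 1: 1 -> alive

Answer: alive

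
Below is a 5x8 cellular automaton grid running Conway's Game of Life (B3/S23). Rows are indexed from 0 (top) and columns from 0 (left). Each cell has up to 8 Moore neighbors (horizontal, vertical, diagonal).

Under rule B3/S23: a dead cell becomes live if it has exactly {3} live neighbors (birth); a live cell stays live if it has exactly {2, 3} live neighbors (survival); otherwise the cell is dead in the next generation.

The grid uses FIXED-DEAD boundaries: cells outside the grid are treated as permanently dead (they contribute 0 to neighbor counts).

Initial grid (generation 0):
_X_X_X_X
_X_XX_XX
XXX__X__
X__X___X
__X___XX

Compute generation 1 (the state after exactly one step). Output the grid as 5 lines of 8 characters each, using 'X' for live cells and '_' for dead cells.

Answer: ___X_X_X
___X___X
X____X_X
X__X___X
______XX

Derivation:
Simulating step by step:
Generation 0 (given above): 19 live cells
Generation 1: 13 live cells
(generation 1 grid is the final answer)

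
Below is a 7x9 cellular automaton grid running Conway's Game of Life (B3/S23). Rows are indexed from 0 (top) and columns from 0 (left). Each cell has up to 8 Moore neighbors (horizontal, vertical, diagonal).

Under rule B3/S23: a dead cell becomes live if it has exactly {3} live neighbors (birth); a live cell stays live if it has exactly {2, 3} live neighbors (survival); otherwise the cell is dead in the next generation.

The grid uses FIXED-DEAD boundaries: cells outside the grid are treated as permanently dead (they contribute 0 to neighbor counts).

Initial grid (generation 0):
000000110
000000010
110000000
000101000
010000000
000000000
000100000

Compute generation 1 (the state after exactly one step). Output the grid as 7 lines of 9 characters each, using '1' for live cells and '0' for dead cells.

Simulating step by step:
Generation 0 (given above): 9 live cells
Generation 1: 7 live cells
(generation 1 grid is the final answer)

Answer: 000000110
000000110
000000000
111000000
000000000
000000000
000000000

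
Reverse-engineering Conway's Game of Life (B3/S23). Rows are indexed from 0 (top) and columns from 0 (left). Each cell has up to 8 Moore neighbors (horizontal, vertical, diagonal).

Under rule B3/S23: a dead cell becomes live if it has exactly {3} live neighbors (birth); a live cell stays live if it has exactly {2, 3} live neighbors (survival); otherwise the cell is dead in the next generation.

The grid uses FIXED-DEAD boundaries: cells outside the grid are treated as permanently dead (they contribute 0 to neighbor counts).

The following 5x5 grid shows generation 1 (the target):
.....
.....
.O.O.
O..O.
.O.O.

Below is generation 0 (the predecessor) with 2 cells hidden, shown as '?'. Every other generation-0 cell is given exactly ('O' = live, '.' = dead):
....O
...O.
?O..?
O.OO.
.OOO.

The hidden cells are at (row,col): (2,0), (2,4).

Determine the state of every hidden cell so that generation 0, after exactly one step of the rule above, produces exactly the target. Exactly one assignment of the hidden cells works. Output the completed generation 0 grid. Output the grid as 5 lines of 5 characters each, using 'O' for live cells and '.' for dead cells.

Answer: ....O
...O.
.O...
O.OO.
.OOO.

Derivation:
Hidden generation-0 cells (in order): (2,0), (2,4).
A hidden cell only influences target cells in its own 3x3 neighborhood. Try each of the 2^2 = 4 assignments, step the completed generation 0 forward once under B3/S23, and compare with the target:
  (2,0)=. (2,4)=. -> step reproduces the target at every cell -> ACCEPT
  (2,0)=. (2,4)=O -> step gives (1,3)='O' but target has '.' -> reject
  (2,0)=O (2,4)=. -> step gives (2,0)='O' but target has '.' -> reject
  (2,0)=O (2,4)=O -> step gives (1,3)='O' but target has '.' -> reject
Unique solution: (2,0)=dead, (2,4)=dead.
Check: live-neighbor counts of every cell in the completed generation 0:
00121
11212
22432
25532
23432
Applying B3/S23 to generation 0 with these counts gives:
.....
.....
.O.O.
O..O.
.O.O.
which matches the target exactly.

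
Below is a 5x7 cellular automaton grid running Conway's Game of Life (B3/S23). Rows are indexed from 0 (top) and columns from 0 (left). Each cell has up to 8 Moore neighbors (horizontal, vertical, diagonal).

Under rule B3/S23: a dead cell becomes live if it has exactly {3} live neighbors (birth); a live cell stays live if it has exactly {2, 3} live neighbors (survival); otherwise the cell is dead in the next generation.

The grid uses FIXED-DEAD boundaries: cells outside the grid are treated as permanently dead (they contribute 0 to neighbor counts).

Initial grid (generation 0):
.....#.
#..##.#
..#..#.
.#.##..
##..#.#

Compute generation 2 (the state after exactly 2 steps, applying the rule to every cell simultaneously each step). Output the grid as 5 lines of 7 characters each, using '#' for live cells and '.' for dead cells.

Answer: ...###.
..##..#
##...#.
.......
#....#.

Derivation:
Simulating step by step:
Generation 0 (given above): 14 live cells
Generation 1: 18 live cells
....##.
...##.#
.##..#.
##.##..
######.
Generation 2: 11 live cells
(generation 2 grid is the final answer)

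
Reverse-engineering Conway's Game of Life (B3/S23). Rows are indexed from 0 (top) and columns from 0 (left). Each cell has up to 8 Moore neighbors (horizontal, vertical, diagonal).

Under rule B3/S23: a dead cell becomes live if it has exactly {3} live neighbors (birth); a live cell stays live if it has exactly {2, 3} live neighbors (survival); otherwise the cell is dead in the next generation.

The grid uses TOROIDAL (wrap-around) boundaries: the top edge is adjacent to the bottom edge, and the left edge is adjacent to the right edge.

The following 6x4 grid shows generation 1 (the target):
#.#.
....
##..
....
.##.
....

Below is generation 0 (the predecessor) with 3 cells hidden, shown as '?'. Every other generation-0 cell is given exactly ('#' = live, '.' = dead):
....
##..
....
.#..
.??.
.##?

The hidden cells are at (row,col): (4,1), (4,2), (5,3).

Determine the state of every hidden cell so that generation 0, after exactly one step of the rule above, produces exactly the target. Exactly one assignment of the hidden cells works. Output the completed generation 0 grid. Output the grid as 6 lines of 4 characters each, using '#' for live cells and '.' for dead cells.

Hidden generation-0 cells (in order): (4,1), (4,2), (5,3).
A hidden cell only influences target cells in its own 3x3 neighborhood. Try each of the 2^3 = 8 assignments, step the completed generation 0 forward once under B3/S23, and compare with the target:
  (4,1)=. (4,2)=. (5,3)=. -> step reproduces the target at every cell -> ACCEPT
  (4,1)=. (4,2)=. (5,3)=# -> step gives (0,0)='.' but target has '#' -> reject
  (4,1)=. (4,2)=# (5,3)=. -> step gives (4,1)='.' but target has '#' -> reject
  (4,1)=. (4,2)=# (5,3)=# -> step gives (0,0)='.' but target has '#' -> reject
  (4,1)=# (4,2)=. (5,3)=. -> step gives (4,0)='#' but target has '.' -> reject
  (4,1)=# (4,2)=. (5,3)=# -> step gives (0,0)='.' but target has '#' -> reject
  (4,1)=# (4,2)=# (5,3)=. -> step gives (3,1)='#' but target has '.' -> reject
  (4,1)=# (4,2)=# (5,3)=# -> step gives (0,0)='.' but target has '#' -> reject
Unique solution: (4,1)=dead, (4,2)=dead, (5,3)=dead.
Check: live-neighbor counts of every cell in the completed generation 0:
3432
1111
3321
1010
2331
1111
Applying B3/S23 to generation 0 with these counts gives:
#.#.
....
##..
....
.##.
....
which matches the target exactly.

Answer: ....
##..
....
.#..
....
.##.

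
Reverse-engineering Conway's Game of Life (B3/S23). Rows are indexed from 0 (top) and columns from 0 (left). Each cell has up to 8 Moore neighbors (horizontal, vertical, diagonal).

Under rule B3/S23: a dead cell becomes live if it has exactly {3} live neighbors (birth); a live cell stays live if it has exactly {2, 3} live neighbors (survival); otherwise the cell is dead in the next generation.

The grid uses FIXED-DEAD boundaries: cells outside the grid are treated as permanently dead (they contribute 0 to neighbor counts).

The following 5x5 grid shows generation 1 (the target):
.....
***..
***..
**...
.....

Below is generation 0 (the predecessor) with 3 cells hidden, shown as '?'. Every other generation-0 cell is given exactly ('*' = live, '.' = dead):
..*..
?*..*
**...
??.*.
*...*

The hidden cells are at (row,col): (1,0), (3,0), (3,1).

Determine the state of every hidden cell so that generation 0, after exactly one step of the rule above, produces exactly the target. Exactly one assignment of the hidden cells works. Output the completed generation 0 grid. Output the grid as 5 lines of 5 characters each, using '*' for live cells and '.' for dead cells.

Hidden generation-0 cells (in order): (1,0), (3,0), (3,1).
A hidden cell only influences target cells in its own 3x3 neighborhood. Try each of the 2^3 = 8 assignments, step the completed generation 0 forward once under B3/S23, and compare with the target:
  (1,0)=. (3,0)=. (3,1)=. -> step reproduces the target at every cell -> ACCEPT
  (1,0)=. (3,0)=. (3,1)=* -> step gives (2,2)='.' but target has '*' -> reject
  (1,0)=. (3,0)=* (3,1)=. -> step gives (3,1)='.' but target has '*' -> reject
  (1,0)=. (3,0)=* (3,1)=* -> step gives (2,0)='.' but target has '*' -> reject
  (1,0)=* (3,0)=. (3,1)=. -> step gives (0,1)='*' but target has '.' -> reject
  (1,0)=* (3,0)=. (3,1)=* -> step gives (0,1)='*' but target has '.' -> reject
  (1,0)=* (3,0)=* (3,1)=. -> step gives (0,1)='*' but target has '.' -> reject
  (1,0)=* (3,0)=* (3,1)=* -> step gives (0,1)='*' but target has '.' -> reject
Unique solution: (1,0)=dead, (3,0)=dead, (3,1)=dead.
Check: live-neighbor counts of every cell in the completed generation 0:
12121
33320
22322
33212
01121
Applying B3/S23 to generation 0 with these counts gives:
.....
***..
***..
**...
.....
which matches the target exactly.

Answer: ..*..
.*..*
**...
...*.
*...*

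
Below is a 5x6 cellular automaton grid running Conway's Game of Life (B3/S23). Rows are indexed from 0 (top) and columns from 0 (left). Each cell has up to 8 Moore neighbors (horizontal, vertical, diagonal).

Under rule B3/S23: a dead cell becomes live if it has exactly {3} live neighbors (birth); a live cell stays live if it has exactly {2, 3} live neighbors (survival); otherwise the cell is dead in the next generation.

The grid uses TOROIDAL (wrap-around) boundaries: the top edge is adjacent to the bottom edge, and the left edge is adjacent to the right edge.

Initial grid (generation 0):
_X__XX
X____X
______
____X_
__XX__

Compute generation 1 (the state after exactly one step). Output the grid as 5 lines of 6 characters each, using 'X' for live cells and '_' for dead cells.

Simulating step by step:
Generation 0 (given above): 8 live cells
Generation 1: 13 live cells
(generation 1 grid is the final answer)

Answer: _XXXXX
X___XX
_____X
___X__
__XX_X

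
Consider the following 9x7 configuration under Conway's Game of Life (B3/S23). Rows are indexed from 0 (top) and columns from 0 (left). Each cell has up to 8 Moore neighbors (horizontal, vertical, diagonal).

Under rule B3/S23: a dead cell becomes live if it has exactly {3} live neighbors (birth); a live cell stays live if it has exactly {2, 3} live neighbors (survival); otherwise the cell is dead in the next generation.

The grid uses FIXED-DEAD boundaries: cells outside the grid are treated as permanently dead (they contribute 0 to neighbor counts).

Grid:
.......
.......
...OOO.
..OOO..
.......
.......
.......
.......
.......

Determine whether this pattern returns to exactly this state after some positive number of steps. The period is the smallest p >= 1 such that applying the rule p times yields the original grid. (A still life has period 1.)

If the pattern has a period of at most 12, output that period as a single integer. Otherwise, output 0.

Simulating and comparing each generation to the original:
Gen 0 (original, given above): 6 live cells
Gen 1: 6 live cells, differs from original
Gen 2: 6 live cells, MATCHES original -> period = 2

Answer: 2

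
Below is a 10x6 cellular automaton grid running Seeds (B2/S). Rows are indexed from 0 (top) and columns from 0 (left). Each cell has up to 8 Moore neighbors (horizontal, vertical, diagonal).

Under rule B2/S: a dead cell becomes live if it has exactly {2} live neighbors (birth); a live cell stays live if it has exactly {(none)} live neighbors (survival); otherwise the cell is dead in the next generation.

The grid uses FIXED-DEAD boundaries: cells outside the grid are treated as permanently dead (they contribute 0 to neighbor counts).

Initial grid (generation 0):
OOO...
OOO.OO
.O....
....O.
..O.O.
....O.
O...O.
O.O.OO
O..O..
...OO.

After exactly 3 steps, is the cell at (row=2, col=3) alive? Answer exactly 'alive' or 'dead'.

Answer: alive

Derivation:
Simulating step by step:
Generation 0 (given above): 23 live cells
Generation 1: 7 live cells
....OO
......
......
.OO..O
......
.O....
......
......
......
..O...
Generation 2: 5 live cells
......
....OO
.OO...
......
O.....
......
......
......
......
......
Generation 3: 10 live cells
....OO
.OOO..
...OOO
O.O...
......
......
......
......
......
......

Cell (2,3) at generation 3: 1 -> alive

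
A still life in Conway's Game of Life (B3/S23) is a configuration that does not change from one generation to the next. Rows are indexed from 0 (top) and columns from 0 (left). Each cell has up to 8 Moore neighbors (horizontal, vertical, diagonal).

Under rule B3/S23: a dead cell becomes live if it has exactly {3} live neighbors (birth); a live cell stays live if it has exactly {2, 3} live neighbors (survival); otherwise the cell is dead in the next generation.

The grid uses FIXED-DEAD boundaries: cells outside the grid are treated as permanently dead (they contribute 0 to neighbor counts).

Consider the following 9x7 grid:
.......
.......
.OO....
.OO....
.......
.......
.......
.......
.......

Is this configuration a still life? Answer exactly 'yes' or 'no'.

Answer: yes

Derivation:
Compute generation 1 and compare to generation 0 (given above):
Generation 1:
.......
.......
.OO....
.OO....
.......
.......
.......
.......
.......
The grids are IDENTICAL -> still life.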